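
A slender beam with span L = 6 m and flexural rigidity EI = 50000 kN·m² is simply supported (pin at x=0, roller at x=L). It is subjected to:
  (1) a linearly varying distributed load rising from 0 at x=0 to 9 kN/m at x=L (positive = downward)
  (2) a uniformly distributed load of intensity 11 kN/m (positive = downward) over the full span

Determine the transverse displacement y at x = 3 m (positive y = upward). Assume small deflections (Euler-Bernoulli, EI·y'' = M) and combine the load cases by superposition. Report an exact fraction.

Load 1 — triangular load w₀=9 kN/m (0→w₀ over full span):
  y_1 = -w₀x(7L⁴-10L²x²+3x⁴)/(360LEI) = -9·3·(7·6⁴-10·6²·3²+3·3⁴)/(360·6·50000) = -243/160000 m
Load 2 — uniform load w=11 kN/m over full span:
  y_2 = -wx(L³-2Lx²+x³)/(24EI) = -11·3·(6³-2·6·3²+3³)/(24·50000) = -297/80000 m
Superposition: y = Σ y_i = -837/160000 m ≈ -0.005231 m

y(3) = -837/160000 m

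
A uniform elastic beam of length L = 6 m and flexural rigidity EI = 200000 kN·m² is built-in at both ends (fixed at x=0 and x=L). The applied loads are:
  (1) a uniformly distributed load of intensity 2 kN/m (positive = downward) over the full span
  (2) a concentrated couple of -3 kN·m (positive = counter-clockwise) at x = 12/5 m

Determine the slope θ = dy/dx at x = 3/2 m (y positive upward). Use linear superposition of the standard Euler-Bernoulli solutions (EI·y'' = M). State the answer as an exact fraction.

θ(3/2) = -729/40000000 rad

Load 1 — uniform load w=2 kN/m over full span:
  θ_1 = -wx(L-x)(L-2x)/(12EI) = -2·(3/2)·(6-(3/2))·(6-2·(3/2))/(12·200000) = -27/1600000 rad
Load 2 — applied couple M₀=-3 kN·m at a=12/5 m (b=L-a=18/5):
  θ_2 = (R_Ax²/2 - M_Ax)/EI  [x≤a] with R_A=-18/25, M_A=-9/25 = ((-18/25)·(3/2)²/2 - (-9/25)·(3/2))/200000 = -27/20000000 rad
Superposition: θ = Σ θ_i = -729/40000000 rad ≈ -0.000018 rad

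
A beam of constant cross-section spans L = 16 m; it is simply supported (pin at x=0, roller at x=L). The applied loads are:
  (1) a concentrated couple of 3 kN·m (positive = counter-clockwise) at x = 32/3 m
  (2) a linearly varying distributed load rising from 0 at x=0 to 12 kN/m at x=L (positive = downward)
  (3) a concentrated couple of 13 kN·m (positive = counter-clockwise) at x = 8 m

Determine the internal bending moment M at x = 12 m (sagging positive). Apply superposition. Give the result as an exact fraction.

M(12) = 164 kN·m

Load 1 — applied couple M₀=3 kN·m at a=32/3 m (b=L-a=16/3):
  M_1 = M₀x/L - M₀  [x>a] = 3·12/16 - 3 = -3/4 kN·m
Load 2 — triangular load w₀=12 kN/m (0→w₀ over full span):
  M_2 = w₀Lx/6 - w₀x³/(6L) = 12·16·12/6 - 12·12³/(6·16) = 168 kN·m
Load 3 — applied couple M₀=13 kN·m at a=8 m (b=L-a=8):
  M_3 = M₀x/L - M₀  [x>a] = 13·12/16 - 13 = -13/4 kN·m
Superposition: M = Σ M_i = 164 kN·m ≈ 164.000000 kN·m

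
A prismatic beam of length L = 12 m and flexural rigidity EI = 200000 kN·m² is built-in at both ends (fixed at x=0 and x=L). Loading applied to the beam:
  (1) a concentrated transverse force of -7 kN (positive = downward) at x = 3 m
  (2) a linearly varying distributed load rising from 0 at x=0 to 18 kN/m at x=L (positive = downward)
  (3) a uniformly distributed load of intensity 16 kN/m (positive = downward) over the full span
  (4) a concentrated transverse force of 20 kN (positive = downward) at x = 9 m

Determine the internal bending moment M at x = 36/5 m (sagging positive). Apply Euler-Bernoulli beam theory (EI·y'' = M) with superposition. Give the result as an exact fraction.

Load 1 — point force P=-7 kN at a=3 m (b=L-a=9):
  M_1 = Pa²(a+3b)(L-x)/L³ - Pa²b/L²  [x>a] = (-7)·3²·(3+3·9)·(12-(36/5))/12³ - (-7)·3²·9/12² = -21/16 kN·m
Load 2 — triangular load w₀=18 kN/m (0→w₀ over full span):
  M_2 = 3w₀Lx/20 - w₀L²/30 - w₀x³/(6L) = 3·18·12·(36/5)/20 - 18·12²/30 - 18·(36/5)³/(6·12) = 6696/125 kN·m
Load 3 — uniform load w=16 kN/m over full span:
  M_3 = wLx/2 - wL²/12 - wx²/2 = 16·12·(36/5)/2 - 16·12²/12 - 16·(36/5)²/2 = 2112/25 kN·m
Load 4 — point force P=20 kN at a=9 m (b=L-a=3):
  M_4 = Pb²(3a+b)x/L³ - Pab²/L²  [x≤a] = 20·3²·(3·9+3)·(36/5)/12³ - 20·9·3²/12² = 45/4 kN·m
Superposition: M = Σ M_i = 295971/2000 kN·m ≈ 147.985500 kN·m

M(36/5) = 295971/2000 kN·m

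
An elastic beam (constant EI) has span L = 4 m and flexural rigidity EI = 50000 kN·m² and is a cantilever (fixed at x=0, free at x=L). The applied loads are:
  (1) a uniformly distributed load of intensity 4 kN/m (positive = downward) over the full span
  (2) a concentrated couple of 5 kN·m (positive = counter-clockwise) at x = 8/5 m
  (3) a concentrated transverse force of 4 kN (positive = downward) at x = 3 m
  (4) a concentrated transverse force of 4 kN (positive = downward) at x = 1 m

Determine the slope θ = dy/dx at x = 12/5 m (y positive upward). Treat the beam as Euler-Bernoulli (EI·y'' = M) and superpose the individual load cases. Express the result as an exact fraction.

θ(12/5) = -3201/3125000 rad

Load 1 — uniform load w=4 kN/m over full span:
  θ_1 = -wx(x²-3Lx+3L²)/(6EI) = -4·(12/5)·((12/5)²-3·4·(12/5)+3·4²)/(6·50000) = -312/390625 rad
Load 2 — applied couple M₀=5 kN·m at a=8/5 m (b=L-a=12/5):
  θ_2 = M₀a/EI  [x>a] = 5·(8/5)/50000 = 1/6250 rad
Load 3 — point force P=4 kN at a=3 m (b=L-a=1):
  θ_3 = -Px(2a-x)/(2EI)  [x≤a] = -4·(12/5)·(2·3-(12/5))/(2·50000) = -27/78125 rad
Load 4 — point force P=4 kN at a=1 m (b=L-a=3):
  θ_4 = -Pa²/(2EI)  [x>a] = -4·1²/(2·50000) = -1/25000 rad
Superposition: θ = Σ θ_i = -3201/3125000 rad ≈ -0.001024 rad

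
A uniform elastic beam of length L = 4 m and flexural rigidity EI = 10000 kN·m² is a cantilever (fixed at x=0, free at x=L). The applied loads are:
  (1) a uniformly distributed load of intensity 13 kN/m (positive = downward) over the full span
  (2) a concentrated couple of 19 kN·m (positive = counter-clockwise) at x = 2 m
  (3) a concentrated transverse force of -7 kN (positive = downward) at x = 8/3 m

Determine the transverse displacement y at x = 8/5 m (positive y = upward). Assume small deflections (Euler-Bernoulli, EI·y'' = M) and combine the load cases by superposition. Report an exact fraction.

y(8/5) = -6766/1171875 m

Load 1 — uniform load w=13 kN/m over full span:
  y_1 = -wx²(x²-4Lx+6L²)/(24EI) = -13·(8/5)²·((8/5)²-4·4·(8/5)+6·4²)/(24·10000) = -3952/390625 m
Load 2 — applied couple M₀=19 kN·m at a=2 m (b=L-a=2):
  y_2 = M₀x²/(2EI)  [x≤a] = 19·(8/5)²/(2·10000) = 38/15625 m
Load 3 — point force P=-7 kN at a=8/3 m (b=L-a=4/3):
  y_3 = -Px²(3a-x)/(6EI)  [x≤a] = -(-7)·(8/5)²·(3·(8/3)-(8/5))/(6·10000) = 448/234375 m
Superposition: y = Σ y_i = -6766/1171875 m ≈ -0.005774 m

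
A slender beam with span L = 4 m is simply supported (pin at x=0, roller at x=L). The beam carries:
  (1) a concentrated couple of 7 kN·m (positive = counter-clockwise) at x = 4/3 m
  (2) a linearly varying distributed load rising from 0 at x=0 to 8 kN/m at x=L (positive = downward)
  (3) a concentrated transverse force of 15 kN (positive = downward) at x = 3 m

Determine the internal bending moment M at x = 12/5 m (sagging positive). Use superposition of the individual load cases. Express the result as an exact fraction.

Load 1 — applied couple M₀=7 kN·m at a=4/3 m (b=L-a=8/3):
  M_1 = M₀x/L - M₀  [x>a] = 7·(12/5)/4 - 7 = -14/5 kN·m
Load 2 — triangular load w₀=8 kN/m (0→w₀ over full span):
  M_2 = w₀Lx/6 - w₀x³/(6L) = 8·4·(12/5)/6 - 8·(12/5)³/(6·4) = 1024/125 kN·m
Load 3 — point force P=15 kN at a=3 m (b=L-a=1):
  M_3 = Pbx/L  [x≤a] = 15·1·(12/5)/4 = 9 kN·m
Superposition: M = Σ M_i = 1799/125 kN·m ≈ 14.392000 kN·m

M(12/5) = 1799/125 kN·m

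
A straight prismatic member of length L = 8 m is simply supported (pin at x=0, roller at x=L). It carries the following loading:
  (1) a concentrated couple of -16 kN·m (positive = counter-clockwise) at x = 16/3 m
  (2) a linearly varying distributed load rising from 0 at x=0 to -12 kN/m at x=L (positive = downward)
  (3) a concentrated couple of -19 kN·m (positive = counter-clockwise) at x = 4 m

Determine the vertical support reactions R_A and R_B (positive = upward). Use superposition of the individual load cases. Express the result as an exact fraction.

Load 1 — applied couple M₀=-16 kN·m at a=16/3 m (b=L-a=8/3):
  R_A = M₀/L = (-16)/8 = -2 kN
  R_B = -M₀/L = -(-16)/8 = 2 kN
Load 2 — triangular load w₀=-12 kN/m (0→w₀ over full span):
  R_A = w₀L/6 = (-12)·8/6 = -16 kN
  R_B = w₀L/3 = (-12)·8/3 = -32 kN
Load 3 — applied couple M₀=-19 kN·m at a=4 m (b=L-a=4):
  R_A = M₀/L = (-19)/8 = -19/8 kN
  R_B = -M₀/L = -(-19)/8 = 19/8 kN
Superposition: R_A = -163/8 kN, R_B = -221/8 kN

R_A = -163/8 kN, R_B = -221/8 kN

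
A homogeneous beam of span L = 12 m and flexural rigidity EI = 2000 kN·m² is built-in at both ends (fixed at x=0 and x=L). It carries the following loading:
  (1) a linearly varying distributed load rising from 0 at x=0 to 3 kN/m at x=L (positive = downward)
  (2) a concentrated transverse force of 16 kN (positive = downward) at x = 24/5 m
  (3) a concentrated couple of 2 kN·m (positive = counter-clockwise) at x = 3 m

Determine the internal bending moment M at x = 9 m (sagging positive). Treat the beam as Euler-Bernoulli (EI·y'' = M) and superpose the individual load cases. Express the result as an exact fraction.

Load 1 — triangular load w₀=3 kN/m (0→w₀ over full span):
  M_1 = 3w₀Lx/20 - w₀L²/30 - w₀x³/(6L) = 3·3·12·9/20 - 3·12²/30 - 3·9³/(6·12) = 153/40 kN·m
Load 2 — point force P=16 kN at a=24/5 m (b=L-a=36/5):
  M_2 = Pa²(a+3b)(L-x)/L³ - Pa²b/L²  [x>a] = 16·(24/5)²·((24/5)+3·(36/5))·(12-9)/12³ - 16·(24/5)²·(36/5)/12² = -192/125 kN·m
Load 3 — applied couple M₀=2 kN·m at a=3 m (b=L-a=9):
  M_3 = R_Ax - M_A - M₀  [x>a] with R_A=3/16, M_A=-3/8 = (3/16)·9 - (-3/8) - 2 = 1/16 kN·m
Superposition: M = Σ M_i = 4703/2000 kN·m ≈ 2.351500 kN·m

M(9) = 4703/2000 kN·m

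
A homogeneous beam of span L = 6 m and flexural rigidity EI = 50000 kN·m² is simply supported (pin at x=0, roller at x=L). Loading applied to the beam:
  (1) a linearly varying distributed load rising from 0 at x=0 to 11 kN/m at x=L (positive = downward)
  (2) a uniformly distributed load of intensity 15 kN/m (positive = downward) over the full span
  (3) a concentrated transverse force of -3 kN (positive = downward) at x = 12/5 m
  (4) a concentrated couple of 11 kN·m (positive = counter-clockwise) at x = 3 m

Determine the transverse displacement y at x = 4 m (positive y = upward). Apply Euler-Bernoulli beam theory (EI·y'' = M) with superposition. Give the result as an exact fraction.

Load 1 — triangular load w₀=11 kN/m (0→w₀ over full span):
  y_1 = -w₀x(7L⁴-10L²x²+3x⁴)/(360LEI) = -11·4·(7·6⁴-10·6²·4²+3·4⁴)/(360·6·50000) = -187/112500 m
Load 2 — uniform load w=15 kN/m over full span:
  y_2 = -wx(L³-2Lx²+x³)/(24EI) = -15·4·(6³-2·6·4²+4³)/(24·50000) = -11/2500 m
Load 3 — point force P=-3 kN at a=12/5 m (b=L-a=18/5):
  y_3 = -Pa(L-x)(2Lx-a²-x²)/(6LEI)  [x>a] = -(-3)·(12/5)·(6-4)·(2·6·4-(12/5)²-4²)/(6·6·50000) = 82/390625 m
Load 4 — applied couple M₀=11 kN·m at a=3 m (b=L-a=3):
  y_4 = (M₀x³/(6L)-M₀(x-a)²/2+C₁x)/EI  [x>a] with C₁=M₀(3b²-L²)/(6L)=-11/4 = (11·4³/(6·6)-11·(4-3)²/2+(-11/4)·4)/50000 = 11/180000 m
Superposition: y = Σ y_i = -651509/112500000 m ≈ -0.005791 m

y(4) = -651509/112500000 m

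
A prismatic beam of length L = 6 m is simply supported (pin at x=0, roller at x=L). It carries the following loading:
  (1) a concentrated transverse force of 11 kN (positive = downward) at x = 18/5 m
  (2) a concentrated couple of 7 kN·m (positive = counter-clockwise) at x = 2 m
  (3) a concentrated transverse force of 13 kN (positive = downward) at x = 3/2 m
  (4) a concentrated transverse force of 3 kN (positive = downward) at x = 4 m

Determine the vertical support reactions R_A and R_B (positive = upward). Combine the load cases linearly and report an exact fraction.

R_A = 979/60 kN, R_B = 641/60 kN

Load 1 — point force P=11 kN at a=18/5 m (b=L-a=12/5):
  R_A = Pb/L = 11·(12/5)/6 = 22/5 kN
  R_B = Pa/L = 11·(18/5)/6 = 33/5 kN
Load 2 — applied couple M₀=7 kN·m at a=2 m (b=L-a=4):
  R_A = M₀/L = 7/6 kN
  R_B = -M₀/L = -7/6 kN
Load 3 — point force P=13 kN at a=3/2 m (b=L-a=9/2):
  R_A = Pb/L = 13·(9/2)/6 = 39/4 kN
  R_B = Pa/L = 13·(3/2)/6 = 13/4 kN
Load 4 — point force P=3 kN at a=4 m (b=L-a=2):
  R_A = Pb/L = 3·2/6 = 1 kN
  R_B = Pa/L = 3·4/6 = 2 kN
Superposition: R_A = 979/60 kN, R_B = 641/60 kN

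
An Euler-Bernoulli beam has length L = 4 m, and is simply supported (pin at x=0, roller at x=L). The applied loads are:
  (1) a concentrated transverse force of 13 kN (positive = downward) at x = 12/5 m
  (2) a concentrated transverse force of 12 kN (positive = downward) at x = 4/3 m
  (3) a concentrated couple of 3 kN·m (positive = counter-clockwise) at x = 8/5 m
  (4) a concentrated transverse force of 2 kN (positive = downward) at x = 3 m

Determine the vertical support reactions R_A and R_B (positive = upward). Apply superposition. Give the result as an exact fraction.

Load 1 — point force P=13 kN at a=12/5 m (b=L-a=8/5):
  R_A = Pb/L = 13·(8/5)/4 = 26/5 kN
  R_B = Pa/L = 13·(12/5)/4 = 39/5 kN
Load 2 — point force P=12 kN at a=4/3 m (b=L-a=8/3):
  R_A = Pb/L = 12·(8/3)/4 = 8 kN
  R_B = Pa/L = 12·(4/3)/4 = 4 kN
Load 3 — applied couple M₀=3 kN·m at a=8/5 m (b=L-a=12/5):
  R_A = M₀/L = 3/4 kN
  R_B = -M₀/L = -3/4 kN
Load 4 — point force P=2 kN at a=3 m (b=L-a=1):
  R_A = Pb/L = 2·1/4 = 1/2 kN
  R_B = Pa/L = 2·3/4 = 3/2 kN
Superposition: R_A = 289/20 kN, R_B = 251/20 kN

R_A = 289/20 kN, R_B = 251/20 kN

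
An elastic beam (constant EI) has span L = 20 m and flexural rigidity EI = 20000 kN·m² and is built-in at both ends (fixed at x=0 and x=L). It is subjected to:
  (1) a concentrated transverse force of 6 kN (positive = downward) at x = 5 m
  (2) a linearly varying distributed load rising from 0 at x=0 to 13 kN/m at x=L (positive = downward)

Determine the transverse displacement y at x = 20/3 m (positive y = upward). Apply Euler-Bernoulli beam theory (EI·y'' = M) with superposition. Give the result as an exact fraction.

Load 1 — point force P=6 kN at a=5 m (b=L-a=15):
  y_1 = -Pa²(L-x)²(3bL-(3b+a)(L-x))/(6L³EI)  [x>a] = -6·5²·(20-(20/3))²·(3·15·20-(3·15+5)·(20-(20/3)))/(6·20³·20000) = -7/1080 m
Load 2 — triangular load w₀=13 kN/m (0→w₀ over full span):
  y_2 = -w₀x²(L-x)²(x+2L)/(120LEI) = -13·(20/3)²·(20-(20/3))²·((20/3)+2·20)/(120·20·20000) = -364/3645 m
Superposition: y = Σ y_i = -3101/29160 m ≈ -0.106344 m

y(20/3) = -3101/29160 m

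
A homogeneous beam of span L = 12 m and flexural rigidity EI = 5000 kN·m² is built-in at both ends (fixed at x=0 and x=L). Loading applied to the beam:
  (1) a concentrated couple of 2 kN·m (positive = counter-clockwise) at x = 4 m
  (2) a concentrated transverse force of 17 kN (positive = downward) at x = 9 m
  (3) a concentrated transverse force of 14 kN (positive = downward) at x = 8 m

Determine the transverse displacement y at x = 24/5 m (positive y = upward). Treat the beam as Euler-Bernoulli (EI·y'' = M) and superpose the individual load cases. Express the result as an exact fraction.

y(24/5) = -25163/937500 m

Load 1 — applied couple M₀=2 kN·m at a=4 m (b=L-a=8):
  y_1 = (R_Ax³/6 - M_Ax²/2 - M₀(x-a)²/2)/EI  [x>a] with R_A=2/9, M_A=0 = ((2/9)·(24/5)³/6 - 0·(24/5)²/2 - 2·((24/5)-4)²/2)/5000 = 54/78125 m
Load 2 — point force P=17 kN at a=9 m (b=L-a=3):
  y_2 = -Pb²x²(3aL-(3a+b)x)/(6L³EI)  [x≤a] = -17·3²·(24/5)²·(3·9·12-(3·9+3)·(24/5))/(6·12³·5000) = -153/12500 m
Load 3 — point force P=14 kN at a=8 m (b=L-a=4):
  y_3 = -Pb²x²(3aL-(3a+b)x)/(6L³EI)  [x≤a] = -14·4²·(24/5)²·(3·8·12-(3·8+4)·(24/5))/(6·12³·5000) = -3584/234375 m
Superposition: y = Σ y_i = -25163/937500 m ≈ -0.026841 m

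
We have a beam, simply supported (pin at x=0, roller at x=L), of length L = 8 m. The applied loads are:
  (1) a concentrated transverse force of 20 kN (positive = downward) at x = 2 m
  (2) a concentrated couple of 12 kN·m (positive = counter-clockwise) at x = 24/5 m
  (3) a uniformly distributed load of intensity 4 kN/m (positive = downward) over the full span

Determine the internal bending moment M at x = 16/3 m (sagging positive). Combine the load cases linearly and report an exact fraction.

Load 1 — point force P=20 kN at a=2 m (b=L-a=6):
  M_1 = Pa(L-x)/L  [x>a] = 20·2·(8-(16/3))/8 = 40/3 kN·m
Load 2 — applied couple M₀=12 kN·m at a=24/5 m (b=L-a=16/5):
  M_2 = M₀x/L - M₀  [x>a] = 12·(16/3)/8 - 12 = -4 kN·m
Load 3 — uniform load w=4 kN/m over full span:
  M_3 = wx(L-x)/2 = 4·(16/3)·(8-(16/3))/2 = 256/9 kN·m
Superposition: M = Σ M_i = 340/9 kN·m ≈ 37.777778 kN·m

M(16/3) = 340/9 kN·m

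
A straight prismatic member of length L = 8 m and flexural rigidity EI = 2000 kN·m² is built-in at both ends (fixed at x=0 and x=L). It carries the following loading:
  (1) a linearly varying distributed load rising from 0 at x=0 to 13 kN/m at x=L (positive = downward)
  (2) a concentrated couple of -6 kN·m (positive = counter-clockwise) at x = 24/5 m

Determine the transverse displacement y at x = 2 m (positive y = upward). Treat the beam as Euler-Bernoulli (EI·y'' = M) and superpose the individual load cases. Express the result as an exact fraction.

y(2) = -327/20000 m

Load 1 — triangular load w₀=13 kN/m (0→w₀ over full span):
  y_1 = -w₀x²(L-x)²(x+2L)/(120LEI) = -13·2²·(8-2)²·(2+2·8)/(120·8·2000) = -351/20000 m
Load 2 — applied couple M₀=-6 kN·m at a=24/5 m (b=L-a=16/5):
  y_2 = (R_Ax³/6 - M_Ax²/2)/EI  [x≤a] with R_A=-27/25, M_A=-48/25 = ((-27/25)·2³/6 - (-48/25)·2²/2)/2000 = 3/2500 m
Superposition: y = Σ y_i = -327/20000 m ≈ -0.016350 m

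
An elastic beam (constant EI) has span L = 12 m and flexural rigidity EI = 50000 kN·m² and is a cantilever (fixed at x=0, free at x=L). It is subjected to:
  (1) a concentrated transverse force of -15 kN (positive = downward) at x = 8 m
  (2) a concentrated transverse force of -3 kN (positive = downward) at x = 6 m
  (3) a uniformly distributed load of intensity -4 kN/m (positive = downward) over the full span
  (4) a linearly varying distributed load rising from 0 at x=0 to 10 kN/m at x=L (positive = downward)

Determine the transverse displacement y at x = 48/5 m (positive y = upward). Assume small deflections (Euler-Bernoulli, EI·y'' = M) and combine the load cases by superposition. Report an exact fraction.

Load 1 — point force P=-15 kN at a=8 m (b=L-a=4):
  y_1 = -Pa²(3x-a)/(6EI)  [x>a] = -(-15)·8²·(3·(48/5)-8)/(6·50000) = 208/3125 m
Load 2 — point force P=-3 kN at a=6 m (b=L-a=6):
  y_2 = -Pa²(3x-a)/(6EI)  [x>a] = -(-3)·6²·(3·(48/5)-6)/(6·50000) = 513/62500 m
Load 3 — uniform load w=-4 kN/m over full span:
  y_3 = -wx²(x²-4Lx+6L²)/(24EI) = -(-4)·(48/5)²·((48/5)²-4·12·(48/5)+6·12²)/(24·50000) = 297216/1953125 m
Load 4 — triangular load w₀=10 kN/m (0→w₀ over full span):
  y_4 = (w₀Lx³/12-w₀L²x²/6-w₀x⁵/(120L))/EI = (10·12·(48/5)³/12-10·12²·(48/5)²/6-10·(48/5)⁵/(120·12))/50000 = -2702592/9765625 m
Superposition: y = Σ y_i = -1945423/39062500 m ≈ -0.049803 m

y(48/5) = -1945423/39062500 m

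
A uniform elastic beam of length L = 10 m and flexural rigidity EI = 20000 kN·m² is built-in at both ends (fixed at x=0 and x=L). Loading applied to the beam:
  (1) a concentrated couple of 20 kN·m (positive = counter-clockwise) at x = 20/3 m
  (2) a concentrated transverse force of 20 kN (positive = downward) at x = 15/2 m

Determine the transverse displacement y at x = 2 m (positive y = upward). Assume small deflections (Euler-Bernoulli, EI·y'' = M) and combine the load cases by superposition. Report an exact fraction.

Load 1 — applied couple M₀=20 kN·m at a=20/3 m (b=L-a=10/3):
  y_1 = (R_Ax³/6 - M_Ax²/2)/EI  [x≤a] with R_A=8/3, M_A=20/3 = ((8/3)·2³/6 - (20/3)·2²/2)/20000 = -11/22500 m
Load 2 — point force P=20 kN at a=15/2 m (b=L-a=5/2):
  y_2 = -Pb²x²(3aL-(3a+b)x)/(6L³EI)  [x≤a] = -20·(5/2)²·2²·(3·(15/2)·10-(3·(15/2)+(5/2))·2)/(6·10³·20000) = -7/9600 m
Superposition: y = Σ y_i = -877/720000 m ≈ -0.001218 m

y(2) = -877/720000 m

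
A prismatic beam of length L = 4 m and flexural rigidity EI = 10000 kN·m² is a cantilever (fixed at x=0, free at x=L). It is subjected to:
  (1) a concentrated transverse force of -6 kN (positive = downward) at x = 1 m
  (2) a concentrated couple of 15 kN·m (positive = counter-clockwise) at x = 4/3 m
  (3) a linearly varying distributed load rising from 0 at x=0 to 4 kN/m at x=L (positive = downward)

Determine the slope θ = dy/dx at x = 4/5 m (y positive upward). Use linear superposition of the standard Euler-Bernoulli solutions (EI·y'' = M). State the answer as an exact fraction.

θ(4/5) = 167/4687500 rad

Load 1 — point force P=-6 kN at a=1 m (b=L-a=3):
  θ_1 = -Px(2a-x)/(2EI)  [x≤a] = -(-6)·(4/5)·(2·1-(4/5))/(2·10000) = 9/31250 rad
Load 2 — applied couple M₀=15 kN·m at a=4/3 m (b=L-a=8/3):
  θ_2 = M₀x/EI  [x≤a] = 15·(4/5)/10000 = 3/2500 rad
Load 3 — triangular load w₀=4 kN/m (0→w₀ over full span):
  θ_3 = (w₀Lx²/4-w₀L²x/3-w₀x⁴/(24L))/EI = (4·4·(4/5)²/4-4·4²·(4/5)/3-4·(4/5)⁴/(24·4))/10000 = -1702/1171875 rad
Superposition: θ = Σ θ_i = 167/4687500 rad ≈ 0.000036 rad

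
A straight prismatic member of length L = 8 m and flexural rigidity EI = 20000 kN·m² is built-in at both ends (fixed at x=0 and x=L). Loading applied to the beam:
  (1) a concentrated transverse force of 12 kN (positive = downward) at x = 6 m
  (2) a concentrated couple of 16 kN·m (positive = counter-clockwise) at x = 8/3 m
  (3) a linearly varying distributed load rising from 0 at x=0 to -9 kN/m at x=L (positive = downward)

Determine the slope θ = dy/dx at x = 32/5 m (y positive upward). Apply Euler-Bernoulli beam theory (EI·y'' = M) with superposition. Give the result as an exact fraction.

θ(32/5) = -1261/1562500 rad

Load 1 — point force P=12 kN at a=6 m (b=L-a=2):
  θ_1 = Pa²(L-x)(2bL-(3b+a)(L-x))/(2L³EI)  [x>a] = 12·6²·(8-(32/5))·(2·2·8-(3·2+6)·(8-(32/5)))/(2·8³·20000) = 27/62500 rad
Load 2 — applied couple M₀=16 kN·m at a=8/3 m (b=L-a=16/3):
  θ_2 = (R_Ax²/2 - M_Ax - M₀(x-a))/EI  [x>a] with R_A=8/3, M_A=0 = ((8/3)·(32/5)²/2 - 0·(32/5) - 16·((32/5)-(8/3)))/20000 = -4/15625 rad
Load 3 — triangular load w₀=-9 kN/m (0→w₀ over full span):
  θ_3 = -w₀(2x(L-x)(L-2x)(x+2L)+x²(L-x)²)/(120LEI) = -(-9)·(2·(32/5)·(8-(32/5))·(8-2·(32/5))·((32/5)+2·8)+(32/5)²·(8-(32/5))²)/(120·8·20000) = -384/390625 rad
Superposition: θ = Σ θ_i = -1261/1562500 rad ≈ -0.000807 rad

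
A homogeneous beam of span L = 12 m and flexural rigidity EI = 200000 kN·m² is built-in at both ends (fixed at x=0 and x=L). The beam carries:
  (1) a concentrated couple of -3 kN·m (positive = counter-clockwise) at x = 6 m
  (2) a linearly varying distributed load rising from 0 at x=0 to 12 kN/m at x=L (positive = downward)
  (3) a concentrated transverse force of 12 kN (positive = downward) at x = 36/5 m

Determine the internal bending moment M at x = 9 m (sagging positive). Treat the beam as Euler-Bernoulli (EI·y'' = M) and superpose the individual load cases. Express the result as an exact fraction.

Load 1 — applied couple M₀=-3 kN·m at a=6 m (b=L-a=6):
  M_1 = R_Ax - M_A - M₀  [x>a] with R_A=-3/8, M_A=-3/4 = (-3/8)·9 - (-3/4) - (-3) = 3/8 kN·m
Load 2 — triangular load w₀=12 kN/m (0→w₀ over full span):
  M_2 = 3w₀Lx/20 - w₀L²/30 - w₀x³/(6L) = 3·12·12·9/20 - 12·12²/30 - 12·9³/(6·12) = 153/10 kN·m
Load 3 — point force P=12 kN at a=36/5 m (b=L-a=24/5):
  M_3 = Pa²(a+3b)(L-x)/L³ - Pa²b/L²  [x>a] = 12·(36/5)²·((36/5)+3·(24/5))·(12-9)/12³ - 12·(36/5)²·(24/5)/12² = 324/125 kN·m
Superposition: M = Σ M_i = 18267/1000 kN·m ≈ 18.267000 kN·m

M(9) = 18267/1000 kN·m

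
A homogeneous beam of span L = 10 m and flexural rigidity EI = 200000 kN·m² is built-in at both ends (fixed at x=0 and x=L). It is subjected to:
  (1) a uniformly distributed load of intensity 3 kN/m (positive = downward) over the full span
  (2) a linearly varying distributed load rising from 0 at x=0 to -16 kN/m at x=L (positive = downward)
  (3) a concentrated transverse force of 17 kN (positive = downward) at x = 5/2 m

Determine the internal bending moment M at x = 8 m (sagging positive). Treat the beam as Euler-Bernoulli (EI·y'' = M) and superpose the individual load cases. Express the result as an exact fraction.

M(8) = -2779/480 kN·m

Load 1 — uniform load w=3 kN/m over full span:
  M_1 = wLx/2 - wL²/12 - wx²/2 = 3·10·8/2 - 3·10²/12 - 3·8²/2 = -1 kN·m
Load 2 — triangular load w₀=-16 kN/m (0→w₀ over full span):
  M_2 = 3w₀Lx/20 - w₀L²/30 - w₀x³/(6L) = 3·(-16)·10·8/20 - (-16)·10²/30 - (-16)·8³/(6·10) = -32/15 kN·m
Load 3 — point force P=17 kN at a=5/2 m (b=L-a=15/2):
  M_3 = Pa²(a+3b)(L-x)/L³ - Pa²b/L²  [x>a] = 17·(5/2)²·((5/2)+3·(15/2))·(10-8)/10³ - 17·(5/2)²·(15/2)/10² = -85/32 kN·m
Superposition: M = Σ M_i = -2779/480 kN·m ≈ -5.789583 kN·m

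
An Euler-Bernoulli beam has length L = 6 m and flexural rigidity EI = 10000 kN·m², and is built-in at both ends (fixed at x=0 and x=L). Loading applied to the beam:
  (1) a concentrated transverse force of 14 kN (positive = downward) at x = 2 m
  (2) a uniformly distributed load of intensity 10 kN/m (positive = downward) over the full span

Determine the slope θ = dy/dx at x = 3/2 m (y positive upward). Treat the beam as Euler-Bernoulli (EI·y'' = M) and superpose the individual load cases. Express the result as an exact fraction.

θ(3/2) = -191/80000 rad

Load 1 — point force P=14 kN at a=2 m (b=L-a=4):
  θ_1 = -Pb²x(2aL-(3a+b)x)/(2L³EI)  [x≤a] = -14·4²·(3/2)·(2·2·6-(3·2+4)·(3/2))/(2·6³·10000) = -7/10000 rad
Load 2 — uniform load w=10 kN/m over full span:
  θ_2 = -wx(L-x)(L-2x)/(12EI) = -10·(3/2)·(6-(3/2))·(6-2·(3/2))/(12·10000) = -27/16000 rad
Superposition: θ = Σ θ_i = -191/80000 rad ≈ -0.002387 rad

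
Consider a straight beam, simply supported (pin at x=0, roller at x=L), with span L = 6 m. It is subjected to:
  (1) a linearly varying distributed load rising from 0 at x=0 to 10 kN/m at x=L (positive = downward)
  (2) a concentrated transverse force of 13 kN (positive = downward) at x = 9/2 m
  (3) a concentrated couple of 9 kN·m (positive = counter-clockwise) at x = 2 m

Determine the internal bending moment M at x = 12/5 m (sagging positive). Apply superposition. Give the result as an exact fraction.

Load 1 — triangular load w₀=10 kN/m (0→w₀ over full span):
  M_1 = w₀Lx/6 - w₀x³/(6L) = 10·6·(12/5)/6 - 10·(12/5)³/(6·6) = 504/25 kN·m
Load 2 — point force P=13 kN at a=9/2 m (b=L-a=3/2):
  M_2 = Pbx/L  [x≤a] = 13·(3/2)·(12/5)/6 = 39/5 kN·m
Load 3 — applied couple M₀=9 kN·m at a=2 m (b=L-a=4):
  M_3 = M₀x/L - M₀  [x>a] = 9·(12/5)/6 - 9 = -27/5 kN·m
Superposition: M = Σ M_i = 564/25 kN·m ≈ 22.560000 kN·m

M(12/5) = 564/25 kN·m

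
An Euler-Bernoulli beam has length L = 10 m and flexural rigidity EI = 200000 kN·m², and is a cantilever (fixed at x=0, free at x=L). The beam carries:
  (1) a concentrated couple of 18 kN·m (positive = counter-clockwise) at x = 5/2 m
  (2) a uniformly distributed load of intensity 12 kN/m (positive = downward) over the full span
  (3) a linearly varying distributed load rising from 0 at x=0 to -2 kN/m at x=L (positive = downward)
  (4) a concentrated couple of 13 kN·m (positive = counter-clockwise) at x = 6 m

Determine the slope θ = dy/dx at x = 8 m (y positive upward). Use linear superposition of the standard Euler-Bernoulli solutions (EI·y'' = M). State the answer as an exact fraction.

θ(8) = -24203/3000000 rad

Load 1 — applied couple M₀=18 kN·m at a=5/2 m (b=L-a=15/2):
  θ_1 = M₀a/EI  [x>a] = 18·(5/2)/200000 = 9/40000 rad
Load 2 — uniform load w=12 kN/m over full span:
  θ_2 = -wx(x²-3Lx+3L²)/(6EI) = -12·8·(8²-3·10·8+3·10²)/(6·200000) = -31/3125 rad
Load 3 — triangular load w₀=-2 kN/m (0→w₀ over full span):
  θ_3 = (w₀Lx²/4-w₀L²x/3-w₀x⁴/(24L))/EI = ((-2)·10·8²/4-(-2)·10²·8/3-(-2)·8⁴/(24·10))/200000 = 58/46875 rad
Load 4 — applied couple M₀=13 kN·m at a=6 m (b=L-a=4):
  θ_4 = M₀a/EI  [x>a] = 13·6/200000 = 39/100000 rad
Superposition: θ = Σ θ_i = -24203/3000000 rad ≈ -0.008068 rad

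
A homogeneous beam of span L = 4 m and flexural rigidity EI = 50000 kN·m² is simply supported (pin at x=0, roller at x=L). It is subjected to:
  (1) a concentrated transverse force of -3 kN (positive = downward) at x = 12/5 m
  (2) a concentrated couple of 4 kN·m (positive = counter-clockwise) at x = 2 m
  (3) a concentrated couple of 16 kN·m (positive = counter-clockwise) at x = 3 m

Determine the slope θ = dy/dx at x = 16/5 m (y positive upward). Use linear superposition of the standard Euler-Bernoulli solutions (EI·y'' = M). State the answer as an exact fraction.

θ(16/5) = 541/4687500 rad

Load 1 — point force P=-3 kN at a=12/5 m (b=L-a=8/5):
  θ_1 = -Pa(2L²-6Lx+3x²+a²)/(6LEI)  [x>a] = -(-3)·(12/5)·(2·4²-6·4·(16/5)+3·(16/5)²+(12/5)²)/(6·4·50000) = -39/781250 rad
Load 2 — applied couple M₀=4 kN·m at a=2 m (b=L-a=2):
  θ_2 = (M₀x²/(2L)-M₀(x-a)+C₁)/EI  [x>a] with C₁=M₀(3b²-L²)/(6L)=-2/3 = (4·(16/5)²/(2·4)-4·((16/5)-2)+(-2/3))/50000 = -13/1875000 rad
Load 3 — applied couple M₀=16 kN·m at a=3 m (b=L-a=1):
  θ_3 = (M₀x²/(2L)-M₀(x-a)+C₁)/EI  [x>a] with C₁=M₀(3b²-L²)/(6L)=-26/3 = (16·(16/5)²/(2·4)-16·((16/5)-3)+(-26/3))/50000 = 323/1875000 rad
Superposition: θ = Σ θ_i = 541/4687500 rad ≈ 0.000115 rad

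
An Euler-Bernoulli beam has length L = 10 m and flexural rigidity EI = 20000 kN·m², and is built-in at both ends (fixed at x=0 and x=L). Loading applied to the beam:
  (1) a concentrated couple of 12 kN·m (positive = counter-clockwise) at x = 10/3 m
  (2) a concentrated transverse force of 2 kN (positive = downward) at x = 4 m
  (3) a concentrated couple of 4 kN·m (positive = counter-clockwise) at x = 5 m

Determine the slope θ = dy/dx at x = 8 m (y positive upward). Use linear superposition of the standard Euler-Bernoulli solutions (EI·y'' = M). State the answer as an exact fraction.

θ(8) = -99/625000 rad

Load 1 — applied couple M₀=12 kN·m at a=10/3 m (b=L-a=20/3):
  θ_1 = (R_Ax²/2 - M_Ax - M₀(x-a))/EI  [x>a] with R_A=8/5, M_A=0 = ((8/5)·8²/2 - 0·8 - 12·(8-(10/3)))/20000 = -3/12500 rad
Load 2 — point force P=2 kN at a=4 m (b=L-a=6):
  θ_2 = Pa²(L-x)(2bL-(3b+a)(L-x))/(2L³EI)  [x>a] = 2·4²·(10-8)·(2·6·10-(3·6+4)·(10-8))/(2·10³·20000) = 19/156250 rad
Load 3 — applied couple M₀=4 kN·m at a=5 m (b=L-a=5):
  θ_3 = (R_Ax²/2 - M_Ax - M₀(x-a))/EI  [x>a] with R_A=3/5, M_A=1 = ((3/5)·8²/2 - 1·8 - 4·(8-5))/20000 = -1/25000 rad
Superposition: θ = Σ θ_i = -99/625000 rad ≈ -0.000158 rad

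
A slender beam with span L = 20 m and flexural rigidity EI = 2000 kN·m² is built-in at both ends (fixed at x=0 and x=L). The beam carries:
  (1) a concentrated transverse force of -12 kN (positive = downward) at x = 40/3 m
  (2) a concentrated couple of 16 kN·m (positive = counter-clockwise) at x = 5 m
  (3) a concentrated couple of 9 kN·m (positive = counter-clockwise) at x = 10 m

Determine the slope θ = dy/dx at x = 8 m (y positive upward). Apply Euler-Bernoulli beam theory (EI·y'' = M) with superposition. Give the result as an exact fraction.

θ(8) = 383/15000 rad

Load 1 — point force P=-12 kN at a=40/3 m (b=L-a=20/3):
  θ_1 = -Pb²x(2aL-(3a+b)x)/(2L³EI)  [x≤a] = -(-12)·(20/3)²·8·(2·(40/3)·20-(3·(40/3)+(20/3))·8)/(2·20³·2000) = 8/375 rad
Load 2 — applied couple M₀=16 kN·m at a=5 m (b=L-a=15):
  θ_2 = (R_Ax²/2 - M_Ax - M₀(x-a))/EI  [x>a] with R_A=9/10, M_A=-3 = ((9/10)·8²/2 - (-3)·8 - 16·(8-5))/2000 = 3/1250 rad
Load 3 — applied couple M₀=9 kN·m at a=10 m (b=L-a=10):
  θ_3 = (R_Ax²/2 - M_Ax)/EI  [x≤a] with R_A=27/40, M_A=9/4 = ((27/40)·8²/2 - (9/4)·8)/2000 = 9/5000 rad
Superposition: θ = Σ θ_i = 383/15000 rad ≈ 0.025533 rad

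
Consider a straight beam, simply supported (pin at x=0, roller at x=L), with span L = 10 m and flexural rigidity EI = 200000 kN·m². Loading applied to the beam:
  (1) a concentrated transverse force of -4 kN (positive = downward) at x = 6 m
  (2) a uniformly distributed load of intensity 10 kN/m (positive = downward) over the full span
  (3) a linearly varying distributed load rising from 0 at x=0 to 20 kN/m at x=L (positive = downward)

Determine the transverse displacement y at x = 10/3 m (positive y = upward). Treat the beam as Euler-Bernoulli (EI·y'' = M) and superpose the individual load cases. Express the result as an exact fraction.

Load 1 — point force P=-4 kN at a=6 m (b=L-a=4):
  y_1 = -Pbx(L²-b²-x²)/(6LEI)  [x≤a] = -(-4)·4·(10/3)·(10²-4²-(10/3)²)/(6·10·200000) = 82/253125 m
Load 2 — uniform load w=10 kN/m over full span:
  y_2 = -wx(L³-2Lx²+x³)/(24EI) = -10·(10/3)·(10³-2·10·(10/3)²+(10/3)³)/(24·200000) = -11/1944 m
Load 3 — triangular load w₀=20 kN/m (0→w₀ over full span):
  y_3 = -w₀x(7L⁴-10L²x²+3x⁴)/(360LEI) = -20·(10/3)·(7·10⁴-10·10²·(10/3)²+3·(10/3)⁴)/(360·10·200000) = -4/729 m
Superposition: y = Σ y_i = -197221/18225000 m ≈ -0.010821 m

y(10/3) = -197221/18225000 m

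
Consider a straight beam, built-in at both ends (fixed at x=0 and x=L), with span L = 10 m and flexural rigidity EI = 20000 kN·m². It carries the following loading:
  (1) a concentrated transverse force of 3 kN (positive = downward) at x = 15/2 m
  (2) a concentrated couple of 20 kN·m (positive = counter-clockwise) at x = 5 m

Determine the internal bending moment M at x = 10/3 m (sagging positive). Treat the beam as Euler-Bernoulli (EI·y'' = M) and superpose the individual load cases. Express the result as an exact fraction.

M(10/3) = 165/32 kN·m

Load 1 — point force P=3 kN at a=15/2 m (b=L-a=5/2):
  M_1 = Pb²(3a+b)x/L³ - Pab²/L²  [x≤a] = 3·(5/2)²·(3·(15/2)+(5/2))·(10/3)/10³ - 3·(15/2)·(5/2)²/10² = 5/32 kN·m
Load 2 — applied couple M₀=20 kN·m at a=5 m (b=L-a=5):
  M_2 = R_Ax - M_A  [x≤a] with R_A=3, M_A=5 = 3·(10/3) - 5 = 5 kN·m
Superposition: M = Σ M_i = 165/32 kN·m ≈ 5.156250 kN·m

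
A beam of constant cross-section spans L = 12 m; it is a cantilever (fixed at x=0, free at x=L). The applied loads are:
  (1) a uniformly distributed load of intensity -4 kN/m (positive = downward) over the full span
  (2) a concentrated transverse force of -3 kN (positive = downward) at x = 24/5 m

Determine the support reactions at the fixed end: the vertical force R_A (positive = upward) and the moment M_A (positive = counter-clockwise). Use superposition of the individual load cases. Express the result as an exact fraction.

Load 1 — uniform load w=-4 kN/m over full span:
  R_A = wL = (-4)·12 = -48 kN
  M_A = wL²/2 = (-4)·12²/2 = -288 kN·m
Load 2 — point force P=-3 kN at a=24/5 m (b=L-a=36/5):
  R_A = P = (-3) = -3 kN
  M_A = Pa = (-3)·(24/5) = -72/5 kN·m
Superposition: R_A = -51 kN, M_A = -1512/5 kN·m

R_A = -51 kN, M_A = -1512/5 kN·m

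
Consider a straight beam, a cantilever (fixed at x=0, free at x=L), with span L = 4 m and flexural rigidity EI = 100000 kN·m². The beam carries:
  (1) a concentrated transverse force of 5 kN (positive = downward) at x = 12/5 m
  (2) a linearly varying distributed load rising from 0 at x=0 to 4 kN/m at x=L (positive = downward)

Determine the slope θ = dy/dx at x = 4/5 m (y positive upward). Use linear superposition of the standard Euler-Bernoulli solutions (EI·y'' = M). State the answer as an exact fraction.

θ(4/5) = -5279/23437500 rad

Load 1 — point force P=5 kN at a=12/5 m (b=L-a=8/5):
  θ_1 = -Px(2a-x)/(2EI)  [x≤a] = -5·(4/5)·(2·(12/5)-(4/5))/(2·100000) = -1/12500 rad
Load 2 — triangular load w₀=4 kN/m (0→w₀ over full span):
  θ_2 = (w₀Lx²/4-w₀L²x/3-w₀x⁴/(24L))/EI = (4·4·(4/5)²/4-4·4²·(4/5)/3-4·(4/5)⁴/(24·4))/100000 = -851/5859375 rad
Superposition: θ = Σ θ_i = -5279/23437500 rad ≈ -0.000225 rad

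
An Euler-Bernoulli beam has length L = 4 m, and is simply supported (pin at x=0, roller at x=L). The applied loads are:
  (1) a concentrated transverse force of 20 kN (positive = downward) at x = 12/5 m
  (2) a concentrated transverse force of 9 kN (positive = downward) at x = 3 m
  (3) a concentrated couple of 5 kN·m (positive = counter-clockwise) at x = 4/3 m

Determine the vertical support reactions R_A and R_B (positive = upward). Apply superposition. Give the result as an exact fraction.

R_A = 23/2 kN, R_B = 35/2 kN

Load 1 — point force P=20 kN at a=12/5 m (b=L-a=8/5):
  R_A = Pb/L = 20·(8/5)/4 = 8 kN
  R_B = Pa/L = 20·(12/5)/4 = 12 kN
Load 2 — point force P=9 kN at a=3 m (b=L-a=1):
  R_A = Pb/L = 9·1/4 = 9/4 kN
  R_B = Pa/L = 9·3/4 = 27/4 kN
Load 3 — applied couple M₀=5 kN·m at a=4/3 m (b=L-a=8/3):
  R_A = M₀/L = 5/4 kN
  R_B = -M₀/L = -5/4 kN
Superposition: R_A = 23/2 kN, R_B = 35/2 kN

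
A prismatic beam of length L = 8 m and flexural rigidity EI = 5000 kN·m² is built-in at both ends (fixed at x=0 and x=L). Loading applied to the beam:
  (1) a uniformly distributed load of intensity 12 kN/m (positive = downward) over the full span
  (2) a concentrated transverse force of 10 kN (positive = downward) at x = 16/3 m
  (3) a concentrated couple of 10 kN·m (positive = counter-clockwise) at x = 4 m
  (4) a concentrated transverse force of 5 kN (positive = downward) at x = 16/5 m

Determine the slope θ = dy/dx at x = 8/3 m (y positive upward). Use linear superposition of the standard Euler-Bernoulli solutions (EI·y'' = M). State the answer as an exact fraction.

θ(8/3) = -36716/3796875 rad

Load 1 — uniform load w=12 kN/m over full span:
  θ_1 = -wx(L-x)(L-2x)/(12EI) = -12·(8/3)·(8-(8/3))·(8-2·(8/3))/(12·5000) = -128/16875 rad
Load 2 — point force P=10 kN at a=16/3 m (b=L-a=8/3):
  θ_2 = -Pb²x(2aL-(3a+b)x)/(2L³EI)  [x≤a] = -10·(8/3)²·(8/3)·(2·(16/3)·8-(3·(16/3)+(8/3))·(8/3))/(2·8³·5000) = -8/6075 rad
Load 3 — applied couple M₀=10 kN·m at a=4 m (b=L-a=4):
  θ_3 = (R_Ax²/2 - M_Ax)/EI  [x≤a] with R_A=15/8, M_A=5/2 = ((15/8)·(8/3)²/2 - (5/2)·(8/3))/5000 = 0 rad
Load 4 — point force P=5 kN at a=16/5 m (b=L-a=24/5):
  θ_4 = -Pb²x(2aL-(3a+b)x)/(2L³EI)  [x≤a] = -5·(24/5)²·(8/3)·(2·(16/5)·8-(3·(16/5)+(24/5))·(8/3))/(2·8³·5000) = -12/15625 rad
Superposition: θ = Σ θ_i = -36716/3796875 rad ≈ -0.009670 rad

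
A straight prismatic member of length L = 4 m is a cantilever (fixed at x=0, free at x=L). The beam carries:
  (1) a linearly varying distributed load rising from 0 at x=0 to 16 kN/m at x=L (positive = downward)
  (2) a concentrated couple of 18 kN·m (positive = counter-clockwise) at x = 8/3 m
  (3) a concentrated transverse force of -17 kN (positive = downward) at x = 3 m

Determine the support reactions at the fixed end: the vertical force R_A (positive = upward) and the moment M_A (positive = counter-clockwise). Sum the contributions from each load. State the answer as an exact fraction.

Load 1 — triangular load w₀=16 kN/m (0→w₀ over full span):
  R_A = w₀L/2 = 16·4/2 = 32 kN
  M_A = w₀L²/3 = 16·4²/3 = 256/3 kN·m
Load 2 — applied couple M₀=18 kN·m at a=8/3 m (b=L-a=4/3):
  R_A = 0 kN
  M_A = -M₀ = -18 kN·m
Load 3 — point force P=-17 kN at a=3 m (b=L-a=1):
  R_A = P = (-17) = -17 kN
  M_A = Pa = (-17)·3 = -51 kN·m
Superposition: R_A = 15 kN, M_A = 49/3 kN·m

R_A = 15 kN, M_A = 49/3 kN·m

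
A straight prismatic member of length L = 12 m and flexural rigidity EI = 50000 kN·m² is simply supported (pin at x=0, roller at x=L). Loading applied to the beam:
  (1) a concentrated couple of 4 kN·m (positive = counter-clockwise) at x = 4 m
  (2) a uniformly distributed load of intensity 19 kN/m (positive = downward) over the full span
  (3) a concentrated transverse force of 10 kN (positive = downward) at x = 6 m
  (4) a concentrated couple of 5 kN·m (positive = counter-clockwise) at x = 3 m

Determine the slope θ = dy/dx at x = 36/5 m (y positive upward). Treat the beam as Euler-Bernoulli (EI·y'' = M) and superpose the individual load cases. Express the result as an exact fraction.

θ(36/5) = 1297529/150000000 rad

Load 1 — applied couple M₀=4 kN·m at a=4 m (b=L-a=8):
  θ_1 = (M₀x²/(2L)-M₀(x-a)+C₁)/EI  [x>a] with C₁=M₀(3b²-L²)/(6L)=8/3 = (4·(36/5)²/(2·12)-4·((36/5)-4)+(8/3))/50000 = -7/234375 rad
Load 2 — uniform load w=19 kN/m over full span:
  θ_2 = -w(L³-6Lx²+4x³)/(24EI) = -19·(12³-6·12·(36/5)²+4·(36/5)³)/(24·50000) = 6327/781250 rad
Load 3 — point force P=10 kN at a=6 m (b=L-a=6):
  θ_3 = -Pa(2L²-6Lx+3x²+a²)/(6LEI)  [x>a] = -10·6·(2·12²-6·12·(36/5)+3·(36/5)²+6²)/(6·12·50000) = 81/125000 rad
Load 4 — applied couple M₀=5 kN·m at a=3 m (b=L-a=9):
  θ_4 = (M₀x²/(2L)-M₀(x-a)+C₁)/EI  [x>a] with C₁=M₀(3b²-L²)/(6L)=55/8 = (5·(36/5)²/(2·12)-5·((36/5)-3)+(55/8))/50000 = -133/2000000 rad
Superposition: θ = Σ θ_i = 1297529/150000000 rad ≈ 0.008650 rad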